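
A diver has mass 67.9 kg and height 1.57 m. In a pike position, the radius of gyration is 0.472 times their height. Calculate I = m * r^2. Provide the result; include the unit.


r = 0.472 * 1.57 = 0.74104 m
I = m * r^2 = 67.9 * 0.54914 = 37.287 kg*m^2

37.287 kg*m^2


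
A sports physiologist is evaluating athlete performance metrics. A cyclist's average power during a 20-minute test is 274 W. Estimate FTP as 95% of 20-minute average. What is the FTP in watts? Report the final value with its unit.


FTP = 20-min power * 0.95
= 274 * 0.95
= 260.3 W

260.3 W


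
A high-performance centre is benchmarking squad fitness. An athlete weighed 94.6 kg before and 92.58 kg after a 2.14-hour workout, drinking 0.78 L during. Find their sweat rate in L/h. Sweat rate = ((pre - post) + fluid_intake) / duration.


Body mass change = 2.02 kg
Total sweat loss = 2.02 + 0.78 = 2.8 L
Rate = 2.8 / 2.14 = 1.308 L/h

1.308 L/h


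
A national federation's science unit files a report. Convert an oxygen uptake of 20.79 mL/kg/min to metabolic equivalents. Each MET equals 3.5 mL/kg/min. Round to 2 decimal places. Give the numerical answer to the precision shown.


One MET = 3.5 mL/kg/min
Number of METs = 20.79 / 3.5
= 5.94 METs

5.94 METs


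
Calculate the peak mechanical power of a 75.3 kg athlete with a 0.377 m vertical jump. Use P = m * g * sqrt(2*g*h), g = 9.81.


First, sqrt(2gh) = sqrt(2 * 9.81 * 0.377)
= sqrt(7.39674) = 2.719695 m/s
Power = 75.3 * 9.81 * 2.719695 = 2009.02 W

2009.02 W


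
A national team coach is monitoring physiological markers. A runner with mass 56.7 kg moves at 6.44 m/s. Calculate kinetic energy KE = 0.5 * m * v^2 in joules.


v^2 = 6.44^2 = 41.4736
KE = 0.5 * 56.7 * 41.4736
= 1175.78 J

1175.78 J


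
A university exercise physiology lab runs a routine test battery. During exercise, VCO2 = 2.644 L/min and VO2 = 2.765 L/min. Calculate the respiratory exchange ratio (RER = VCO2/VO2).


RER = VCO2 / VO2
= 2.644 / 2.765
= 0.9562

0.9562


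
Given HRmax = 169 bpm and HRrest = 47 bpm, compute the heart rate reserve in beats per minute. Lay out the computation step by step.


Heart rate reserve = maximum HR minus resting HR
HRR = 169 - 47 = 122 bpm

122 bpm


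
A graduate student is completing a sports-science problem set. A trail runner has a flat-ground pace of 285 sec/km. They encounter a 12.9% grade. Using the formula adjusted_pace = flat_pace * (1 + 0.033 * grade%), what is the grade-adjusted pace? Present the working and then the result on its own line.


Grade factor = 1 + 0.033 * 12.9 = 1.4257
Adjusted = 285 * 1.4257 = 406.32 sec/km

406.32 s/km


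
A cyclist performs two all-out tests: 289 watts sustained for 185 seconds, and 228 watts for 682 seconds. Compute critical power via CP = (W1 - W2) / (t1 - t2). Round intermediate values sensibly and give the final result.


W1 = P1 * t1 = 289 * 185 = 53465 J
W2 = P2 * t2 = 228 * 682 = 155496 J
CP = (53465 - 155496) / (185 - 682)
= 205.29 W

205.29 W


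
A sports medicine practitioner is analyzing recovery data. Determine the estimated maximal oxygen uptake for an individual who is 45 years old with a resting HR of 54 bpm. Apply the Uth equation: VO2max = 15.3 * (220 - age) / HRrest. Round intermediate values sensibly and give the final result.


HRmax = 220 - 45 = 175
VO2max = 15.3 * (175 / 54)
= 15.3 * 3.2407
= 49.58 mL/kg/min

49.58 mL/kg/min


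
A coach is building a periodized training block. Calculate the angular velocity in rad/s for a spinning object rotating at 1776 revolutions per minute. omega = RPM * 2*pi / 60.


omega = RPM * 2*pi / 60
= 1776 * 6.28318531 / 60
= 185.982 rad/s

185.982 rad/s


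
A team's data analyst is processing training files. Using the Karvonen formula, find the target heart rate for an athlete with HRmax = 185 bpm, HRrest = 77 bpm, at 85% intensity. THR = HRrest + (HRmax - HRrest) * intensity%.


HRR = 185 - 77 = 108
THR = 77 + 108 * 0.85
= 77 + 91.8
= 168.8 bpm

168.8 bpm


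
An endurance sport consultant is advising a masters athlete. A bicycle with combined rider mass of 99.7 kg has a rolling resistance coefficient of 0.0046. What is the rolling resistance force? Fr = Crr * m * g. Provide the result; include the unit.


Fr = 0.0046 * 99.7 * 9.81
= 0.45862 * 9.81
= 4.499 N

4.499 N


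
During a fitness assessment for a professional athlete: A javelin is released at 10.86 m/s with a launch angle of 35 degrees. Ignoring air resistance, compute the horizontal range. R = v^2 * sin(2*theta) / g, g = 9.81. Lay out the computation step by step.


Launch speed squared = 117.9396
sin(2 * 35 deg) = 0.939693
Range = 117.9396 * 0.939693 / 9.81
= 11.297 m

11.297 m


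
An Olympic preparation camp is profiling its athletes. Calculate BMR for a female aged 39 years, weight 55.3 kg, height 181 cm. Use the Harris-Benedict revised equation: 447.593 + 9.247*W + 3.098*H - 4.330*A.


Substituting values:
W term = 9.247 * 55.3 = 511.3591
H term = 3.098 * 181 = 560.738
A term = 4.330 * 39 = 168.87
BMR = 1350.82 kcal/day

1350.82 kcal/day


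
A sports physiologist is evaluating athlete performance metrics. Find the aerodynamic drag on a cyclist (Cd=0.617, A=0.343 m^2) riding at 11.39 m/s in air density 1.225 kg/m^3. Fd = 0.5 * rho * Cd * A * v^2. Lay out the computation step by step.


Fd = 0.5 * 1.225 * 0.617 * 0.343 * 11.39^2
= 0.5 * 1.225 * 0.617 * 0.343 * 129.7321
= 16.816 N

16.816 N


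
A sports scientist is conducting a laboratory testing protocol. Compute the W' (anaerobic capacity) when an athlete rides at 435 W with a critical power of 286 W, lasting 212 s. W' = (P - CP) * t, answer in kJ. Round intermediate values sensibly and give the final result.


Above-CP power = 149 W
Duration = 212 s
W' = 149 * 212 = 31588 J
Convert: 31588 / 1000 = 31.588 kJ

31.588 kJ


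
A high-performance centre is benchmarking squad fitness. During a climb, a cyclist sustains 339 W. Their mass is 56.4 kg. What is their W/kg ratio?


Power-to-weight = 339 W / 56.4 kg
= 6.011 W/kg

6.011 W/kg


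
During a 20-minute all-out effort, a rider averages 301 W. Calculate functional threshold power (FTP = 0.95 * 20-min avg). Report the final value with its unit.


FTP = 0.95 * 301
= 285.95 W

285.95 W


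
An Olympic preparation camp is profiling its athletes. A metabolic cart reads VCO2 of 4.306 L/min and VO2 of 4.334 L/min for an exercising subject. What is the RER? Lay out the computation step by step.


RER = VCO2 / VO2 = 4.306 / 4.334 = 0.9935

0.9935


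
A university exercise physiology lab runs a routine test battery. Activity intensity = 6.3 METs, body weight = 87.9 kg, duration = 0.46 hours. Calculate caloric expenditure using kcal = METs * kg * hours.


kcal = 6.3 * 87.9 * 0.46
= 553.77 * 0.46
= 254.73 kcal

254.73 kcal


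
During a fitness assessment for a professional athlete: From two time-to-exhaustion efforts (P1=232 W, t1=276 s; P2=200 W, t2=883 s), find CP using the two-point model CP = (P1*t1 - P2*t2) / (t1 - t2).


Work in trial 1 = 64032 J
Work in trial 2 = 176600 J
Delta work = -112568 J
Delta time = -607 s
CP = -112568 / -607 = 185.45 W

185.45 W


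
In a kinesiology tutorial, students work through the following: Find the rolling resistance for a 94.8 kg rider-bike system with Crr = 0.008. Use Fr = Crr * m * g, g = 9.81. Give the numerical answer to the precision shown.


m * g = 94.8 * 9.81 = 929.988 N
Fr = 0.008 * 929.988 = 7.44 N

7.44 N


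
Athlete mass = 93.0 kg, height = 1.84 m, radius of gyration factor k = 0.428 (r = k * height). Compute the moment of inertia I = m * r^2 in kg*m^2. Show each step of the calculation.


r = k * height = 0.428 * 1.84 = 0.78752 m
r^2 = 0.78752^2 = 0.620188
I = 93.0 * 0.620188 = 57.677 kg*m^2

57.677 kg*m^2


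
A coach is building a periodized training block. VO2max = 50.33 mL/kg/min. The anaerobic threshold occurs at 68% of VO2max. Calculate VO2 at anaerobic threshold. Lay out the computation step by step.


AT fraction = 68 / 100 = 0.68
AT VO2 = 50.33 * 0.68
= 34.22 mL/kg/min

34.22 mL/kg/min


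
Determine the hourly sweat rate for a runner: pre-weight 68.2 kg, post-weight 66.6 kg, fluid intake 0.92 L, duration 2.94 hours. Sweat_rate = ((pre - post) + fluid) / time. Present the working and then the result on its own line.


Mass lost = 68.2 - 66.6 = 1.6 kg
Add fluid consumed: 1.6 + 0.92 = 2.52 L total sweat
Sweat rate = 2.52 / 2.94 = 0.857 L/h

0.857 L/h


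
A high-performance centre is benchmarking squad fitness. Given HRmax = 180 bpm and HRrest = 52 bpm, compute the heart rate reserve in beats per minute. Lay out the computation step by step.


Heart rate reserve = maximum HR minus resting HR
HRR = 180 - 52 = 128 bpm

128 bpm


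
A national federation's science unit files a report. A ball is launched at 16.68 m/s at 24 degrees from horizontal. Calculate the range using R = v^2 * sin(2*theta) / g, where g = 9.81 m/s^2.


sin(2 * 24) = sin(48) = 0.743145
v^2 = 16.68^2 = 278.2224
R = 278.2224 * 0.743145 / 9.81
= 21.076 m

21.076 m


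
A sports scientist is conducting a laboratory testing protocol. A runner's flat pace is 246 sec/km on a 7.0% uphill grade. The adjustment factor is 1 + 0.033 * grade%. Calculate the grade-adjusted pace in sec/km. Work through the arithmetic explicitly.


Factor = 1 + 0.033 * 7.0 = 1.231
Adjusted pace = 246 * 1.231
= 302.83 sec/km

302.83 s/km


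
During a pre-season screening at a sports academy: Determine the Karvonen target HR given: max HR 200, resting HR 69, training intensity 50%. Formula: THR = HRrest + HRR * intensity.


HRR = HRmax - HRrest = 200 - 69 = 131
THR = 69 + 131 * 0.5
= 134.5 bpm

134.5 bpm


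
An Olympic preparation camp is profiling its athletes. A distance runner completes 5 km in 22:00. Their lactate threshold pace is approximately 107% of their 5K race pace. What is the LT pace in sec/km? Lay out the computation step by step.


Convert to seconds: 22 min 0 s = 1320 s
Pace per km = 1320 / 5 = 264.0 s/km
LT pace = 264.0 * 1.07 = 282.48 s/km

282.48 s/km


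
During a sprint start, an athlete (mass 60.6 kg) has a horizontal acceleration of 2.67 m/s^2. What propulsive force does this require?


Propulsive force = mass * acceleration
= 60.6 kg * 2.67 m/s^2
= 161.8 N

161.8 N


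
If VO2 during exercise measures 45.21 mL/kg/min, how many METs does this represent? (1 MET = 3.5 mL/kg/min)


METs = VO2 / 3.5 = 45.21 / 3.5 = 12.92

12.92 METs


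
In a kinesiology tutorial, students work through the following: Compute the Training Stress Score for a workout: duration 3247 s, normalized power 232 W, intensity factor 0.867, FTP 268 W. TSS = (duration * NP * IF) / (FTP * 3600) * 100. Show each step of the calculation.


Product = 3247 * 232 * 0.867 = 653114.568
Base = 268 * 3600 = 964800
TSS = 653114.568 / 964800 * 100 = 67.69

67.69 TSS


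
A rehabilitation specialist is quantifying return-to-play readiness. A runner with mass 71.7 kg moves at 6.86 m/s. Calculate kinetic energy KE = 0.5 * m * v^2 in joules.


v^2 = 6.86^2 = 47.0596
KE = 0.5 * 71.7 * 47.0596
= 1687.09 J

1687.09 J


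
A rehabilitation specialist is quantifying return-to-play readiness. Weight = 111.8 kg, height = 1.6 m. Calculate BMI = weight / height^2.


height^2 = 1.6^2 = 2.56
BMI = 111.8 / 2.56 = 43.67 kg/m^2

43.67 kg/m^2


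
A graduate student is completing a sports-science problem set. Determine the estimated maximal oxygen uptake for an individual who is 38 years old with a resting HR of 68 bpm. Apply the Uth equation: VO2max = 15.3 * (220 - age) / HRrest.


HRmax = 220 - 38 = 182
VO2max = 15.3 * (182 / 68)
= 15.3 * 2.6765
= 40.95 mL/kg/min

40.95 mL/kg/min


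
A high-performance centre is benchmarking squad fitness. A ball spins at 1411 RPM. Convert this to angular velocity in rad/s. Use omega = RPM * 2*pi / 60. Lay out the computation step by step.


omega = 1411 * 2 * pi / 60
= 1411 * 6.28318531 / 60
= 8865.574 / 60
= 147.76 rad/s

147.76 rad/s


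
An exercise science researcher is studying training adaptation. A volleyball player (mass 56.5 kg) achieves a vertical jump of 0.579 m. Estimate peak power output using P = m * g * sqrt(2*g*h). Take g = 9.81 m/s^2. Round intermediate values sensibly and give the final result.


2 * g * h = 2 * 9.81 * 0.579 = 11.35998
sqrt(11.35998) = 3.370457 m/s
P = 56.5 * 9.81 * 3.370457 = 1868.13 W

1868.13 W


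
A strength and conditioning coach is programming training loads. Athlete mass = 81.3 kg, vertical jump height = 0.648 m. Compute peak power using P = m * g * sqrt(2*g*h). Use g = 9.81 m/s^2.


sqrt(2 * 9.81 * 0.648) = sqrt(12.71376) = 3.565636 m/s
P = 81.3 * 9.81 * 3.565636
= 2843.78 W

2843.78 W


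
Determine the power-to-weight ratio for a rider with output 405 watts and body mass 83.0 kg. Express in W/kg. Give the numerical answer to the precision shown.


P/W = 405 / 83.0 = 4.88 W/kg

4.88 W/kg


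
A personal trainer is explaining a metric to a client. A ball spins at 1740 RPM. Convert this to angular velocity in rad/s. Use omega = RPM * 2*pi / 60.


omega = 1740 * 2 * pi / 60
= 1740 * 6.28318531 / 60
= 10932.742 / 60
= 182.212 rad/s

182.212 rad/s


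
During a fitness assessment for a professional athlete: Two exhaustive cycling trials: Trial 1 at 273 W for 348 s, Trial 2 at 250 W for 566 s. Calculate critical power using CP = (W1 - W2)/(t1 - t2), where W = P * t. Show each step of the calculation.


W1 = 273 * 348 = 95004 J
W2 = 250 * 566 = 141500 J
CP = (95004 - 141500) / (348 - 566)
= -46496 / -218
= 213.28 W

213.28 W


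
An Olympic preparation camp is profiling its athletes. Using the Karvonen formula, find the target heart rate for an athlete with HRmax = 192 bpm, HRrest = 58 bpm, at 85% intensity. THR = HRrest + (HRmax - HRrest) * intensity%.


HRR = 192 - 58 = 134
THR = 58 + 134 * 0.85
= 58 + 113.9
= 171.9 bpm

171.9 bpm


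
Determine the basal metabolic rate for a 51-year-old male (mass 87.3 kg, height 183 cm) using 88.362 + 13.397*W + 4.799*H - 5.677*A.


BMR = 88.362 + 13.397*87.3 + 4.799*183 - 5.677*51
= 1846.61 kcal/day

1846.61 kcal/day


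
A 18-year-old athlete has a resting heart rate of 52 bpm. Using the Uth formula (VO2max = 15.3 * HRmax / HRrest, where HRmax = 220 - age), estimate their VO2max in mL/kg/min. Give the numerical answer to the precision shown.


HRmax = 220 - 18 = 202 bpm
Ratio = HRmax / HRrest = 202 / 52 = 3.8846
VO2max = 15.3 * 3.8846 = 59.43 mL/kg/min

59.43 mL/kg/min


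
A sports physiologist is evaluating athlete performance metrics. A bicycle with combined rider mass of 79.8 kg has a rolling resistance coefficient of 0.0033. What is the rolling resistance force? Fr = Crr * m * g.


Fr = 0.0033 * 79.8 * 9.81
= 0.26334 * 9.81
= 2.583 N

2.583 N


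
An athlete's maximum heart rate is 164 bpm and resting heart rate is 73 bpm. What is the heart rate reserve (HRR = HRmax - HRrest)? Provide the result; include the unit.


HRR = HRmax - HRrest
= 164 - 73
= 91 bpm

91 bpm


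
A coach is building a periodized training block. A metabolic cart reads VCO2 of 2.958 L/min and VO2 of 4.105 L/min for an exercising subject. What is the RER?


RER = VCO2 / VO2 = 2.958 / 4.105 = 0.7206

0.7206


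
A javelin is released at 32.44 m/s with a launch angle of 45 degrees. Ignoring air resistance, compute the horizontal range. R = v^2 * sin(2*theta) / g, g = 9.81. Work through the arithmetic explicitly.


Launch speed squared = 1052.3536
sin(2 * 45 deg) = 1.0
Range = 1052.3536 * 1.0 / 9.81
= 107.274 m

107.274 m


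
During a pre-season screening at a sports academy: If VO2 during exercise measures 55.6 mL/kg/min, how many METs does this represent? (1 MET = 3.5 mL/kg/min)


METs = VO2 / 3.5 = 55.6 / 3.5 = 15.89

15.89 METs


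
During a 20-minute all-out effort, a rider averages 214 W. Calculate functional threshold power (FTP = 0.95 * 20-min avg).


FTP = 0.95 * 214
= 203.3 W

203.3 W


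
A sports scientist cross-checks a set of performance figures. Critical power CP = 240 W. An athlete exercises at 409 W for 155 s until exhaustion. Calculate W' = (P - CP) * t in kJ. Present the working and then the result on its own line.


P - CP = 409 - 240 = 169 W
W' = 169 * 155 = 26195 J
= 26195 / 1000 = 26.195 kJ

26.195 kJ


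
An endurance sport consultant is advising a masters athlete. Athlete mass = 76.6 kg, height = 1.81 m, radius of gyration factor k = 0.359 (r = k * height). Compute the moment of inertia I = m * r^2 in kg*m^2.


r = k * height = 0.359 * 1.81 = 0.64979 m
r^2 = 0.64979^2 = 0.422227
I = 76.6 * 0.422227 = 32.343 kg*m^2

32.343 kg*m^2


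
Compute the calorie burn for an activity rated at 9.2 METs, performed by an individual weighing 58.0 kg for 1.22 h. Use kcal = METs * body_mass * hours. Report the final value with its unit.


Product of METs and mass = 9.2 * 58.0 = 533.6
Total kcal = 533.6 * 1.22 = 650.99 kcal

650.99 kcal


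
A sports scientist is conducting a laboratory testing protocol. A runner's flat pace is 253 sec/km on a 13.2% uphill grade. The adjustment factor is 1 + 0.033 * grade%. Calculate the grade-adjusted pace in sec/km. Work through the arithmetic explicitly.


Factor = 1 + 0.033 * 13.2 = 1.4356
Adjusted pace = 253 * 1.4356
= 363.21 sec/km

363.21 s/km


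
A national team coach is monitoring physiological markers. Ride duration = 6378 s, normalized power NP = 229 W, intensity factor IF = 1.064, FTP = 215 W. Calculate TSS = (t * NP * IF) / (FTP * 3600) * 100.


Numerator = 6378 * 229 * 1.064 = 1554037.968
Denominator = 215 * 3600 = 774000
TSS = 1554037.968 / 774000 * 100
= 200.78

200.78 TSS


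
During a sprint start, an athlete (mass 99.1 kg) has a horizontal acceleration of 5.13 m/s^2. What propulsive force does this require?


Propulsive force = mass * acceleration
= 99.1 kg * 5.13 m/s^2
= 508.38 N

508.38 N


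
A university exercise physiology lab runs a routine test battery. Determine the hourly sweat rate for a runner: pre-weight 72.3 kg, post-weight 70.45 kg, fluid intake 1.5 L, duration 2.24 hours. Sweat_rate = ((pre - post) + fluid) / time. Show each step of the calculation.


Mass lost = 72.3 - 70.45 = 1.85 kg
Add fluid consumed: 1.85 + 1.5 = 3.35 L total sweat
Sweat rate = 3.35 / 2.24 = 1.496 L/h

1.496 L/h


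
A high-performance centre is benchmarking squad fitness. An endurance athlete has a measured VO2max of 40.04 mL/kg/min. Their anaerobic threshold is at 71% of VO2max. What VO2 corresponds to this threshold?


Anaerobic threshold VO2 = VO2max * 71%
= 40.04 * 0.71
= 28.43 mL/kg/min

28.43 mL/kg/min


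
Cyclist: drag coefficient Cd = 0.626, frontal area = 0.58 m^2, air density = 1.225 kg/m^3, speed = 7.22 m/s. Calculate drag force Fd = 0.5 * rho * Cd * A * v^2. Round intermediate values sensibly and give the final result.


v^2 = 7.22^2 = 52.1284
Fd = 0.5 * 1.225 * 0.626 * 0.58 * 52.1284
= 11.593 N

11.593 N


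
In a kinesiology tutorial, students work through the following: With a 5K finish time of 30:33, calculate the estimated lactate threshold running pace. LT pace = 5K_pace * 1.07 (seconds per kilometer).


Race duration = 1833 s for 5 km
Average pace = 1833 / 5 = 366.6 s/km
LT pace = 366.6 * 1.07
= 392.26 s/km

392.26 s/km


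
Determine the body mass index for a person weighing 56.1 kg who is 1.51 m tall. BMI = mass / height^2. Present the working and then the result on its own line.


BMI = mass / height^2
= 56.1 / 1.51^2
= 56.1 / 2.2801
= 24.6 kg/m^2

24.6 kg/m^2


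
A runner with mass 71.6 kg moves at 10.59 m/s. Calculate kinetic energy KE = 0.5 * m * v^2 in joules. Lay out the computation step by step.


v^2 = 10.59^2 = 112.1481
KE = 0.5 * 71.6 * 112.1481
= 4014.9 J

4014.9 J


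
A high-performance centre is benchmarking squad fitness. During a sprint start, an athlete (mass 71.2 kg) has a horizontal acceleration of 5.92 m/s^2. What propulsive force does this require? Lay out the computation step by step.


Propulsive force = mass * acceleration
= 71.2 kg * 5.92 m/s^2
= 421.5 N

421.5 N


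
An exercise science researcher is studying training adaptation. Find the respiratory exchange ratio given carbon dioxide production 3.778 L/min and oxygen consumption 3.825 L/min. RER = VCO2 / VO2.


VCO2 = 3.778 L/min
VO2 = 3.825 L/min
RER = 3.778 / 3.825 = 0.9877

0.9877


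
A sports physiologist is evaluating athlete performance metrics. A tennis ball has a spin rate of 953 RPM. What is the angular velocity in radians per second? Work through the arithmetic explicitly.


Convert RPM to rad/s: multiply by 2*pi and divide by 60
omega = 953 * 2 * pi / 60
= 99.798 rad/s

99.798 rad/s


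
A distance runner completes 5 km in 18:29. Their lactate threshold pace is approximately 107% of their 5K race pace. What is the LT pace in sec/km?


Convert to seconds: 18 min 29 s = 1109 s
Pace per km = 1109 / 5 = 221.8 s/km
LT pace = 221.8 * 1.07 = 237.33 s/km

237.33 s/km


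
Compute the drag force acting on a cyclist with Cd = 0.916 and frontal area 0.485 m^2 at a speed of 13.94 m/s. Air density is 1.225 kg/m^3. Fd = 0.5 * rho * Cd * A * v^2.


Step 1: v^2 = 194.3236
Step 2: Fd = 0.5 * 1.225 * 0.916 * 0.485 * 194.3236
= 52.877 N

52.877 N


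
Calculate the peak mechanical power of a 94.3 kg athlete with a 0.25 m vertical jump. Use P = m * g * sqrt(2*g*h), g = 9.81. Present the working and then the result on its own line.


First, sqrt(2gh) = sqrt(2 * 9.81 * 0.25)
= sqrt(4.905) = 2.214723 m/s
Power = 94.3 * 9.81 * 2.214723 = 2048.8 W

2048.8 W


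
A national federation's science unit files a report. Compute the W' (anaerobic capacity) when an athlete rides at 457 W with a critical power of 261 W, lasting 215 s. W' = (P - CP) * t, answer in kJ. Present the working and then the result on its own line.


Above-CP power = 196 W
Duration = 215 s
W' = 196 * 215 = 42140 J
Convert: 42140 / 1000 = 42.14 kJ

42.14 kJ


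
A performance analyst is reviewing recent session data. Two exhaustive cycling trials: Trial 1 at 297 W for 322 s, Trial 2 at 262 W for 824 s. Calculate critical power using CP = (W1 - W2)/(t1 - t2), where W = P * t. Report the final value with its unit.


W1 = 297 * 322 = 95634 J
W2 = 262 * 824 = 215888 J
CP = (95634 - 215888) / (322 - 824)
= -120254 / -502
= 239.55 W

239.55 W


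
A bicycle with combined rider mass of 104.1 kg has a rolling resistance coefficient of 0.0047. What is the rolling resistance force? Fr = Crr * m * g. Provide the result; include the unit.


Fr = 0.0047 * 104.1 * 9.81
= 0.48927 * 9.81
= 4.8 N

4.8 N


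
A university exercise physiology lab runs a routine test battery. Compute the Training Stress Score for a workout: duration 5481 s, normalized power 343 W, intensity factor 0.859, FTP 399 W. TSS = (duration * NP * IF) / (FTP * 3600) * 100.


Product = 5481 * 343 * 0.859 = 1614905.397
Base = 399 * 3600 = 1436400
TSS = 1614905.397 / 1436400 * 100 = 112.43

112.43 TSS


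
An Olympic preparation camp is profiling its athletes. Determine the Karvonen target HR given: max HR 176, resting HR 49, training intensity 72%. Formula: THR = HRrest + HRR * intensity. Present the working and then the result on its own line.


HRR = HRmax - HRrest = 176 - 49 = 127
THR = 49 + 127 * 0.72
= 140.44 bpm

140.44 bpm


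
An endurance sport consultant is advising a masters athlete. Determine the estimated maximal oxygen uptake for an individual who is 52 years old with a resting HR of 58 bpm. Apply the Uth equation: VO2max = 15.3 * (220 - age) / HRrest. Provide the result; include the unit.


HRmax = 220 - 52 = 168
VO2max = 15.3 * (168 / 58)
= 15.3 * 2.8966
= 44.32 mL/kg/min

44.32 mL/kg/min


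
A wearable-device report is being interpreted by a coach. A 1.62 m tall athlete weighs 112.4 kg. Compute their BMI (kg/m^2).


height^2 = 2.6244 m^2
BMI = 112.4 / 2.6244 = 42.83 kg/m^2

42.83 kg/m^2


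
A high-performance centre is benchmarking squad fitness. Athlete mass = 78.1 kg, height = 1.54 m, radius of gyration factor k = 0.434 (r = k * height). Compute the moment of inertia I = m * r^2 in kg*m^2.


r = k * height = 0.434 * 1.54 = 0.66836 m
r^2 = 0.66836^2 = 0.446705
I = 78.1 * 0.446705 = 34.888 kg*m^2

34.888 kg*m^2


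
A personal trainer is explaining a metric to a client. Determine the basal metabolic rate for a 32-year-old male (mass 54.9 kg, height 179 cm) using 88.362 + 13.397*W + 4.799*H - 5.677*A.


BMR = 88.362 + 13.397*54.9 + 4.799*179 - 5.677*32
= 1501.21 kcal/day

1501.21 kcal/day


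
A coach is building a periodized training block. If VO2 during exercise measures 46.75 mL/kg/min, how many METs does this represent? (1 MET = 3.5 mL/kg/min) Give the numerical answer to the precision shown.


METs = VO2 / 3.5 = 46.75 / 3.5 = 13.36

13.36 METs


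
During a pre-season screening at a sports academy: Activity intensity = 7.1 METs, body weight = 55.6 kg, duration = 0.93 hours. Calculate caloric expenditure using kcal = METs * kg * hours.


kcal = 7.1 * 55.6 * 0.93
= 394.76 * 0.93
= 367.13 kcal

367.13 kcal


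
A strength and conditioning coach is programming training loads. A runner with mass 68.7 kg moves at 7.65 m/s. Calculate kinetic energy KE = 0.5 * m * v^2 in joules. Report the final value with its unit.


v^2 = 7.65^2 = 58.5225
KE = 0.5 * 68.7 * 58.5225
= 2010.25 J

2010.25 J


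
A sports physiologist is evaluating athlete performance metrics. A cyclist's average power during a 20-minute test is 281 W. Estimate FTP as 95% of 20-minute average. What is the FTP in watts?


FTP = 20-min power * 0.95
= 281 * 0.95
= 266.95 W

266.95 W


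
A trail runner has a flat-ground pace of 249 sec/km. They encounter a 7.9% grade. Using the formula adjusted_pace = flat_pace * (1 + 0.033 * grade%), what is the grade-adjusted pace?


Grade factor = 1 + 0.033 * 7.9 = 1.2607
Adjusted = 249 * 1.2607 = 313.91 sec/km

313.91 s/km


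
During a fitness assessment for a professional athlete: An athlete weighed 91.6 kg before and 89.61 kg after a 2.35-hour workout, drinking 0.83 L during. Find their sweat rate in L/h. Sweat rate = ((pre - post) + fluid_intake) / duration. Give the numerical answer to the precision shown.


Body mass change = 1.99 kg
Total sweat loss = 1.99 + 0.83 = 2.82 L
Rate = 2.82 / 2.35 = 1.2 L/h

1.2 L/h


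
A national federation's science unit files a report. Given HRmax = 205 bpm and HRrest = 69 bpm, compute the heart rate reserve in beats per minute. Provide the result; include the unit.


Heart rate reserve = maximum HR minus resting HR
HRR = 205 - 69 = 136 bpm

136 bpm


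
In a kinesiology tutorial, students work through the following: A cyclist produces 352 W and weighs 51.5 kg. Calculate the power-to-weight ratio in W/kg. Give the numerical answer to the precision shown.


P/W = power / mass
= 352 / 51.5
= 6.835 W/kg

6.835 W/kg


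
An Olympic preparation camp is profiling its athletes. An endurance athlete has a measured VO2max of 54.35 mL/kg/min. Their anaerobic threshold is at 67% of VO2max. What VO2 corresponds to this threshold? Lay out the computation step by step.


Anaerobic threshold VO2 = VO2max * 67%
= 54.35 * 0.67
= 36.41 mL/kg/min

36.41 mL/kg/min


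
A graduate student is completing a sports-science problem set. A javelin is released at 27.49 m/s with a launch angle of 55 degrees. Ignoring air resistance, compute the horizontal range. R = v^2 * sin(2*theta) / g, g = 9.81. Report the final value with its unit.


Launch speed squared = 755.7001
sin(2 * 55 deg) = 0.939693
Range = 755.7001 * 0.939693 / 9.81
= 72.388 m

72.388 m


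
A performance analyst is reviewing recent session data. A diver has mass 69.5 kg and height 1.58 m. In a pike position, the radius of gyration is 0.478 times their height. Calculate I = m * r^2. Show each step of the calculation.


r = 0.478 * 1.58 = 0.75524 m
I = m * r^2 = 69.5 * 0.570387 = 39.642 kg*m^2

39.642 kg*m^2


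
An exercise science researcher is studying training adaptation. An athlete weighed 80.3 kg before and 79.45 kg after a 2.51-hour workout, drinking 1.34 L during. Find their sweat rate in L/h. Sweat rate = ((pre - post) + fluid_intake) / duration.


Body mass change = 0.85 kg
Total sweat loss = 0.85 + 1.34 = 2.19 L
Rate = 2.19 / 2.51 = 0.873 L/h

0.873 L/h


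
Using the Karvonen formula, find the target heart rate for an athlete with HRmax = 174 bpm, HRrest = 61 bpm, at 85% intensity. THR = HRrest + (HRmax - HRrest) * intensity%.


HRR = 174 - 61 = 113
THR = 61 + 113 * 0.85
= 61 + 96.05
= 157.05 bpm

157.05 bpm


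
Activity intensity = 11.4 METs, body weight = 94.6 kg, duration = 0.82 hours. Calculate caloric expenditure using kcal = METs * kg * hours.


kcal = 11.4 * 94.6 * 0.82
= 1078.44 * 0.82
= 884.32 kcal

884.32 kcal


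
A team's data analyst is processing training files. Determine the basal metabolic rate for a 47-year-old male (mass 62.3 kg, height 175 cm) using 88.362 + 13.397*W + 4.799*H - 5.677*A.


BMR = 88.362 + 13.397*62.3 + 4.799*175 - 5.677*47
= 1496.0 kcal/day

1496.0 kcal/day


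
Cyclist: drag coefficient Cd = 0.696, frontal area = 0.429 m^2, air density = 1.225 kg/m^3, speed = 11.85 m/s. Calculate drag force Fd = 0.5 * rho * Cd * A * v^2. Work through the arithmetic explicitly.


v^2 = 11.85^2 = 140.4225
Fd = 0.5 * 1.225 * 0.696 * 0.429 * 140.4225
= 25.681 N

25.681 N


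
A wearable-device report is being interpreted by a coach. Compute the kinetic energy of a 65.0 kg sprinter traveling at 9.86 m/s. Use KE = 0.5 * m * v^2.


Velocity squared = 97.2196
KE = 0.5 * 65.0 * 97.2196 = 3159.64 J

3159.64 J


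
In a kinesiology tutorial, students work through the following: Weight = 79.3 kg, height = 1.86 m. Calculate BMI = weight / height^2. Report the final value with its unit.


height^2 = 1.86^2 = 3.4596
BMI = 79.3 / 3.4596 = 22.92 kg/m^2

22.92 kg/m^2


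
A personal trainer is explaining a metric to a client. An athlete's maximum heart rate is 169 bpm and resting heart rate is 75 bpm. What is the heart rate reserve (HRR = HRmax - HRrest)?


HRR = HRmax - HRrest
= 169 - 75
= 94 bpm

94 bpm


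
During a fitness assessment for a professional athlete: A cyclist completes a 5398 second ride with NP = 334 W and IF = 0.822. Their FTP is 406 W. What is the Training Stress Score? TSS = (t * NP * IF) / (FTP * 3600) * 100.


t * NP * IF = 5398 * 334 * 0.822 = 1482010.104
FTP * 3600 = 1461600
TSS = (1482010.104 / 1461600) * 100 = 101.4

101.4 TSS


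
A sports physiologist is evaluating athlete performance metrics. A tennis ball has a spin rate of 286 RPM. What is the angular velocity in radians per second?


Convert RPM to rad/s: multiply by 2*pi and divide by 60
omega = 286 * 2 * pi / 60
= 29.95 rad/s

29.95 rad/s


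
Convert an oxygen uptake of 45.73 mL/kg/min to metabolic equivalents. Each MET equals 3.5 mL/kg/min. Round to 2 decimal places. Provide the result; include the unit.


One MET = 3.5 mL/kg/min
Number of METs = 45.73 / 3.5
= 13.07 METs

13.07 METs


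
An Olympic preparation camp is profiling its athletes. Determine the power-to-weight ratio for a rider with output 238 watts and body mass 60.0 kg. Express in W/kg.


P/W = 238 / 60.0 = 3.967 W/kg

3.967 W/kg


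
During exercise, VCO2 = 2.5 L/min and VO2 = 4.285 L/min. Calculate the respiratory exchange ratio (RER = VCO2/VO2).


RER = VCO2 / VO2
= 2.5 / 4.285
= 0.5834

0.5834


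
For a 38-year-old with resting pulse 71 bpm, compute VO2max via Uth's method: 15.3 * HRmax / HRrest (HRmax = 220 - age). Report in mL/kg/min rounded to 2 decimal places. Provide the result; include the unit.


Step 1: HRmax = 220 - 38 = 182 bpm
Step 2: Ratio = 182 / 71 = 2.5634
Step 3: VO2max = 15.3 * 2.5634 = 39.22 mL/kg/min

39.22 mL/kg/min


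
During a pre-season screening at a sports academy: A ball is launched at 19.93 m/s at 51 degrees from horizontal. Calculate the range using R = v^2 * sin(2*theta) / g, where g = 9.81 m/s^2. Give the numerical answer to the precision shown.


sin(2 * 51) = sin(102) = 0.978148
v^2 = 19.93^2 = 397.2049
R = 397.2049 * 0.978148 / 9.81
= 39.605 m

39.605 m


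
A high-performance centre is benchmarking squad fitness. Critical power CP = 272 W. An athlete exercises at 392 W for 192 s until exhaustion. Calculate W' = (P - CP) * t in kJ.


P - CP = 392 - 272 = 120 W
W' = 120 * 192 = 23040 J
= 23040 / 1000 = 23.04 kJ

23.04 kJ


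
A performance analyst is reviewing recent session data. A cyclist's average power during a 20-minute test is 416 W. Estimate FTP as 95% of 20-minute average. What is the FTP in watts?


FTP = 20-min power * 0.95
= 416 * 0.95
= 395.2 W

395.2 W


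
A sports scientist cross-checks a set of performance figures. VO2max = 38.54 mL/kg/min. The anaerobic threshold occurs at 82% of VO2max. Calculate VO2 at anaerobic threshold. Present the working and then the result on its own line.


AT fraction = 82 / 100 = 0.82
AT VO2 = 38.54 * 0.82
= 31.6 mL/kg/min

31.6 mL/kg/min


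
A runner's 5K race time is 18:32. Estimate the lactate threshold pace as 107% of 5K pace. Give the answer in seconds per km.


Total race time = 18*60 + 32 = 1112 seconds
5K pace = 1112 / 5 = 222.4 sec/km
LT pace = 222.4 * 1.07 = 237.97 sec/km

237.97 s/km


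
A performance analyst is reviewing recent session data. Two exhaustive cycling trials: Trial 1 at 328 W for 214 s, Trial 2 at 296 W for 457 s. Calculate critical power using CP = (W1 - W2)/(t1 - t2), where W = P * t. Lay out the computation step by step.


W1 = 328 * 214 = 70192 J
W2 = 296 * 457 = 135272 J
CP = (70192 - 135272) / (214 - 457)
= -65080 / -243
= 267.82 W

267.82 W


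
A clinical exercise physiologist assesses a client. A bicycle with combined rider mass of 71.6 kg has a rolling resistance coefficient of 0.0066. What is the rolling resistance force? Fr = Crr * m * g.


Fr = 0.0066 * 71.6 * 9.81
= 0.47256 * 9.81
= 4.636 N

4.636 N


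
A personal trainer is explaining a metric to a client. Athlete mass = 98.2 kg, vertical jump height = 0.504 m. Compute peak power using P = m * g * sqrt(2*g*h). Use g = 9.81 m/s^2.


sqrt(2 * 9.81 * 0.504) = sqrt(9.88848) = 3.144595 m/s
P = 98.2 * 9.81 * 3.144595
= 3029.32 W

3029.32 W


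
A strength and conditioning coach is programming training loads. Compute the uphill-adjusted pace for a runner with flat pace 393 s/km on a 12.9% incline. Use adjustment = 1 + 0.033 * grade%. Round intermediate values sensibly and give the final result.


Adjustment factor = 1 + 0.033 * 12.9 = 1.4257
Grade-adjusted pace = 393 * 1.4257 = 560.3 s/km

560.3 s/km


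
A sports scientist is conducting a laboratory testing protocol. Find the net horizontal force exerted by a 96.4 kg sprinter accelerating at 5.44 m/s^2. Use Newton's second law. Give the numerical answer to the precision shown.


Newton's second law: F = m * a
F = 96.4 * 5.44 = 524.42 N

524.42 N


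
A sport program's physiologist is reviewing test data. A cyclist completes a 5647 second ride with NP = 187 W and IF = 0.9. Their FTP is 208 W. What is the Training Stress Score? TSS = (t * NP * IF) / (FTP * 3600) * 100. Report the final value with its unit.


t * NP * IF = 5647 * 187 * 0.9 = 950390.1
FTP * 3600 = 748800
TSS = (950390.1 / 748800) * 100 = 126.92

126.92 TSS


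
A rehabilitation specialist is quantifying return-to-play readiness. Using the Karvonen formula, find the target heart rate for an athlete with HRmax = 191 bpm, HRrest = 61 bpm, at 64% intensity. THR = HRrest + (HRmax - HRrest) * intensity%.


HRR = 191 - 61 = 130
THR = 61 + 130 * 0.64
= 61 + 83.2
= 144.2 bpm

144.2 bpm


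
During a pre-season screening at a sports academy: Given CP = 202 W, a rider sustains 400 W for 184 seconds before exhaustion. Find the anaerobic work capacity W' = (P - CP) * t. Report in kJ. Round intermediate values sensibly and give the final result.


Excess power = 400 - 202 = 198 W
Work above CP = 198 * 184 = 36432 J
W' = 36.432 kJ

36.432 kJ


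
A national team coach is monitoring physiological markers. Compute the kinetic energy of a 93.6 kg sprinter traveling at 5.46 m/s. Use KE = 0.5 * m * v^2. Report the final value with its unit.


Velocity squared = 29.8116
KE = 0.5 * 93.6 * 29.8116 = 1395.18 J

1395.18 J


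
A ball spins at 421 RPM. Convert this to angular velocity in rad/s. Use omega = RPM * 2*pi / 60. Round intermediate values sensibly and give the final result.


omega = 421 * 2 * pi / 60
= 421 * 6.28318531 / 60
= 2645.221 / 60
= 44.087 rad/s

44.087 rad/s


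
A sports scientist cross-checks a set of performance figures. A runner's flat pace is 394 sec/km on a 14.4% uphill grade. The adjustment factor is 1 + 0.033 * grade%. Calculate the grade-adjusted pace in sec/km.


Factor = 1 + 0.033 * 14.4 = 1.4752
Adjusted pace = 394 * 1.4752
= 581.23 sec/km

581.23 s/km


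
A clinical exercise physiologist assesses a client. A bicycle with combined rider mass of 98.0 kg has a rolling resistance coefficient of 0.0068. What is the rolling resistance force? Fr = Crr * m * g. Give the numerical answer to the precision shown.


Fr = 0.0068 * 98.0 * 9.81
= 0.6664 * 9.81
= 6.537 N

6.537 N


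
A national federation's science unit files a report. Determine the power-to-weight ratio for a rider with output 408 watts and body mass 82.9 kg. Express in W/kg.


P/W = 408 / 82.9 = 4.922 W/kg

4.922 W/kg


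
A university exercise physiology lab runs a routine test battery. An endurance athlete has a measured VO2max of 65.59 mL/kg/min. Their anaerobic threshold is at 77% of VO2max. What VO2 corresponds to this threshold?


Anaerobic threshold VO2 = VO2max * 77%
= 65.59 * 0.77
= 50.5 mL/kg/min

50.5 mL/kg/min


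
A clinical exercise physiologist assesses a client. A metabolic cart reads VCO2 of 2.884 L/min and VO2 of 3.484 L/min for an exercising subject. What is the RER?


RER = VCO2 / VO2 = 2.884 / 3.484 = 0.8278

0.8278


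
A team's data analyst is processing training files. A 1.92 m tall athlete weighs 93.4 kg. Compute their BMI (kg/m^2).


height^2 = 3.6864 m^2
BMI = 93.4 / 3.6864 = 25.34 kg/m^2

25.34 kg/m^2


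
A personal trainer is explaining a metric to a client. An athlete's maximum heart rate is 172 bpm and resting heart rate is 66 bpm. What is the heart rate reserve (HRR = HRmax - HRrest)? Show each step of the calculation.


HRR = HRmax - HRrest
= 172 - 66
= 106 bpm

106 bpm


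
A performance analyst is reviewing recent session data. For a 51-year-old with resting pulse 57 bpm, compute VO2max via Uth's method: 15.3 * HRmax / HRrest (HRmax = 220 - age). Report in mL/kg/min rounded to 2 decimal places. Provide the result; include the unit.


Step 1: HRmax = 220 - 51 = 169 bpm
Step 2: Ratio = 169 / 57 = 2.9649
Step 3: VO2max = 15.3 * 2.9649 = 45.36 mL/kg/min

45.36 mL/kg/min


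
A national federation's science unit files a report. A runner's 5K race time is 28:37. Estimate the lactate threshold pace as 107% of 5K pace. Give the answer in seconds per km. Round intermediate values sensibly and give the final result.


Total race time = 28*60 + 37 = 1717 seconds
5K pace = 1717 / 5 = 343.4 sec/km
LT pace = 343.4 * 1.07 = 367.44 sec/km

367.44 s/km


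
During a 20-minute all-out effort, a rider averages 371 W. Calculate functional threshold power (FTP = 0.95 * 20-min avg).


FTP = 0.95 * 371
= 352.45 W

352.45 W


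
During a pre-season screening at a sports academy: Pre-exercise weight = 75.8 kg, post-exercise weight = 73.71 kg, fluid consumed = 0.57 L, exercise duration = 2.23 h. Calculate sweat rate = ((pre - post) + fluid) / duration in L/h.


Weight loss = 75.8 - 73.71 = 2.09 kg (approx L)
Total sweat = 2.09 + 0.57 = 2.66 L
Sweat rate = 2.66 / 2.23 = 1.193 L/h

1.193 L/h


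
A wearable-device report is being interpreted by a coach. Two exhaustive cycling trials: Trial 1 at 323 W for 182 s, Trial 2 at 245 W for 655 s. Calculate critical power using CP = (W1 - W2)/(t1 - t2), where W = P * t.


W1 = 323 * 182 = 58786 J
W2 = 245 * 655 = 160475 J
CP = (58786 - 160475) / (182 - 655)
= -101689 / -473
= 214.99 W

214.99 W
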